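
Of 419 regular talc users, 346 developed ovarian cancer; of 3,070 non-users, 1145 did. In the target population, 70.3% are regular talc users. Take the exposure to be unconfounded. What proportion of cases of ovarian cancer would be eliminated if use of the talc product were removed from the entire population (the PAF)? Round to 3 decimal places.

PAF ≈ 0.460

p₁ = P(outcome | exposed) = 346/419 = 0.82578
p₀ = P(outcome | unexposed) = 1145/3070 = 0.37296
Overall risk P(Y=1) = π·p₁ + (1−π)·p₀ = 0.703×0.82578 + 0.297×0.37296 = 0.69129.
Under exogeneity, PAF = [P(Y=1) − p₀] / P(Y=1).
PAF = (0.69129 − 0.37296) / 0.69129 ≈ 0.4605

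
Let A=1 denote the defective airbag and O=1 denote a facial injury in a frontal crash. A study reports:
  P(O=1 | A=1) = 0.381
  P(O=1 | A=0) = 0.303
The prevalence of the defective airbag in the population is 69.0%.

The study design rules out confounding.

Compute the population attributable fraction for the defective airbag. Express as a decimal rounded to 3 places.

PAF ≈ 0.151

Let p₁ = 0.381, p₀ = 0.303.
Overall risk P(Y=1) = π·p₁ + (1−π)·p₀ = 0.69×0.381 + 0.31×0.303 = 0.35682.
Under exogeneity, PAF = [P(Y=1) − p₀] / P(Y=1).
PAF = (0.35682 − 0.303) / 0.35682 ≈ 0.1508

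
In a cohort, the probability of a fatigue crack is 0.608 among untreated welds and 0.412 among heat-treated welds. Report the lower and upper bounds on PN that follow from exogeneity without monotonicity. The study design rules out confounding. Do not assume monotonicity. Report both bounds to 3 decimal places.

Let p₁ = 0.608, p₀ = 0.412.
Under exogeneity alone the bounds on PN are max{0,(p₁−p₀)/p₁} ≤ PN ≤ min{1,(1−p₀)/p₁}.
  lower = (p₁ − p₀)/p₁ = 0.196 / 0.608 ≈ 0.3224
  upper = min{1, (1 − p₀)/p₁} = 0.588 / 0.608 ≈ 0.9671

0.322 ≤ PN ≤ 0.967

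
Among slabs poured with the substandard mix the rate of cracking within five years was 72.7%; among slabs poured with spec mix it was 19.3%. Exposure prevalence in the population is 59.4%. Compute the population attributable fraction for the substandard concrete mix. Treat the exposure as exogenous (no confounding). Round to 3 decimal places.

PAF ≈ 0.622

p₁ = 0.727, p₀ = 0.193.
Overall risk P(Y=1) = π·p₁ + (1−π)·p₀ = 0.594×0.727 + 0.406×0.193 = 0.5102.
Under exogeneity, PAF = [P(Y=1) − p₀] / P(Y=1).
PAF = (0.5102 − 0.193) / 0.5102 ≈ 0.6217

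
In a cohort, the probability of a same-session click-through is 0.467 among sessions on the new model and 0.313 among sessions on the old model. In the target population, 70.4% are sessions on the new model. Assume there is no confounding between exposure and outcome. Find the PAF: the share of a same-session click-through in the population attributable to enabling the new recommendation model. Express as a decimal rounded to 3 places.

Let p₁ = 0.467, p₀ = 0.313.
Overall risk P(Y=1) = π·p₁ + (1−π)·p₀ = 0.704×0.467 + 0.296×0.313 = 0.42142.
Under exogeneity, PAF = [P(Y=1) − p₀] / P(Y=1).
PAF = (0.42142 − 0.313) / 0.42142 ≈ 0.2573

PAF ≈ 0.257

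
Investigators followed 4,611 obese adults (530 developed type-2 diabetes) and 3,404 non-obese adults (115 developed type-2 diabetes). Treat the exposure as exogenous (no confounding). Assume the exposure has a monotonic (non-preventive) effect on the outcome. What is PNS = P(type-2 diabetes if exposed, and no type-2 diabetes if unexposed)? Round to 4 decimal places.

p₁ = P(outcome | exposed) = 530/4611 = 0.11494
p₀ = P(outcome | unexposed) = 115/3404 = 0.033784
Under exogeneity and monotonicity, PNS = p₁ − p₀.
PNS = 0.11494 − 0.033784 = 0.081159

PNS ≈ 0.0812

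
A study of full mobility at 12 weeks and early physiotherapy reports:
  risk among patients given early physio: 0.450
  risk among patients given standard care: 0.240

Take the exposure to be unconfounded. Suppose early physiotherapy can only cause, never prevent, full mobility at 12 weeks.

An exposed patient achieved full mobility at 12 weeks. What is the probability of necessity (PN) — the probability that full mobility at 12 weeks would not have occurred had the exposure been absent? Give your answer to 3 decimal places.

Let p₁ = 0.45, p₀ = 0.24.
Under exogeneity and monotonicity, PN = (p₁ − p₀) / p₁.
PN = (0.45 − 0.24) / 0.45 = 0.21 / 0.45 ≈ 0.4667

PN ≈ 0.467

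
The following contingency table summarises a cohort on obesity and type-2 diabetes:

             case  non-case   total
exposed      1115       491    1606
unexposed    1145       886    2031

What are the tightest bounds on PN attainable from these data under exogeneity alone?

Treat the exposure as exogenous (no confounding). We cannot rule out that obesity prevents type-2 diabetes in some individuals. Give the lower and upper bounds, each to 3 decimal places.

p₁ = P(outcome | exposed) = 1115/1606 = 0.69427
p₀ = P(outcome | unexposed) = 1145/2031 = 0.56376
Under exogeneity alone the bounds on PN are max{0,(p₁−p₀)/p₁} ≤ PN ≤ min{1,(1−p₀)/p₁}.
  lower = (p₁ − p₀)/p₁ = 0.13051 / 0.69427 ≈ 0.1880
  upper = min{1, (1 − p₀)/p₁} = 0.43624 / 0.69427 ≈ 0.6283

0.188 ≤ PN ≤ 0.628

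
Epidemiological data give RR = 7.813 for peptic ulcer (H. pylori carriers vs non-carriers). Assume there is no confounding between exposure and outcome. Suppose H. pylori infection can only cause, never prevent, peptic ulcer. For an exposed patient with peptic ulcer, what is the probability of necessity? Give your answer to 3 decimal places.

Under exogeneity and monotonicity, PN = (RR − 1) / RR = 1 − 1/RR.
PN = (7.813 − 1) / 7.813 = 6.813 / 7.813 ≈ 0.8720

PN ≈ 0.872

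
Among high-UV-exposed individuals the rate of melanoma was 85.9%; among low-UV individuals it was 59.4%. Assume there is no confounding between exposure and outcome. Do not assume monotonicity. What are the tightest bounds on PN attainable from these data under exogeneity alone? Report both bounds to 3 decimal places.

0.308 ≤ PN ≤ 0.473

p₁ = 0.859, p₀ = 0.594.
Under exogeneity alone the bounds on PN are max{0,(p₁−p₀)/p₁} ≤ PN ≤ min{1,(1−p₀)/p₁}.
  lower = (p₁ − p₀)/p₁ = 0.265 / 0.859 ≈ 0.3085
  upper = min{1, (1 − p₀)/p₁} = 0.406 / 0.859 ≈ 0.4726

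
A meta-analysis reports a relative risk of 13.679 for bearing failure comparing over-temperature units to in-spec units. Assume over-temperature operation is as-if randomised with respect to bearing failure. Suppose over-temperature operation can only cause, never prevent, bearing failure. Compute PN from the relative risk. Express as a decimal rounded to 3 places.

PN ≈ 0.927

Under exogeneity and monotonicity, PN = (RR − 1) / RR = 1 − 1/RR.
PN = (13.679 − 1) / 13.679 = 12.68 / 13.679 ≈ 0.9269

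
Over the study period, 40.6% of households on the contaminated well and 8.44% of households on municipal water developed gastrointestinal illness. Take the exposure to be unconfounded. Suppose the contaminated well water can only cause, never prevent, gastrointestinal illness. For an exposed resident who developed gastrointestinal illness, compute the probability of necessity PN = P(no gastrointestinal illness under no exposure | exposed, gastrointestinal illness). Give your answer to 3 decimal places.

p₁ = 0.406, p₀ = 0.0844.
Under exogeneity and monotonicity, PN = (p₁ − p₀) / p₁.
PN = (0.406 − 0.0844) / 0.406 = 0.3216 / 0.406 ≈ 0.7921

PN ≈ 0.792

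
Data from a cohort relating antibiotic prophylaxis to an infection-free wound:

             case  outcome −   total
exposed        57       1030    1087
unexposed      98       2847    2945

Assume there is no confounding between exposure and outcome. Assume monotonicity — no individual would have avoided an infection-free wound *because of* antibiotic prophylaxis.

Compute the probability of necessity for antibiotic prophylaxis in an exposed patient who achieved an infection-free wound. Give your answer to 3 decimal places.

p₁ = P(outcome | exposed) = 57/1087 = 0.052438
p₀ = P(outcome | unexposed) = 98/2945 = 0.033277
Under exogeneity and monotonicity, PN = (p₁ − p₀)/p₁.
PN = (0.052438 − 0.033277) / 0.052438 ≈ 0.3654

PN ≈ 0.365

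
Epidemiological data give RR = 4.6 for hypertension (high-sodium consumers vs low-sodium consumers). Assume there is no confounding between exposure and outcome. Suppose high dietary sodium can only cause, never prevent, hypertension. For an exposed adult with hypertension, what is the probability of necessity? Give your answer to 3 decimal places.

Under exogeneity and monotonicity, PN = (RR − 1) / RR = 1 − 1/RR.
PN = (4.6 − 1) / 4.6 = 3.6 / 4.6 ≈ 0.7826

PN ≈ 0.783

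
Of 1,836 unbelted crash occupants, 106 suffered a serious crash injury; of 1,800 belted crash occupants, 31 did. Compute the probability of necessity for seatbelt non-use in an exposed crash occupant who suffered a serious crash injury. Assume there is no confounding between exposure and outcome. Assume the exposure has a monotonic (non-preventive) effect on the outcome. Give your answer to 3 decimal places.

p₁ = P(outcome | exposed) = 106/1836 = 0.057734
p₀ = P(outcome | unexposed) = 31/1800 = 0.017222
Under exogeneity and monotonicity, PN = (p₁ − p₀) / p₁.
PN = (0.057734 − 0.017222) / 0.057734 = 0.040512 / 0.057734 ≈ 0.7017

PN ≈ 0.702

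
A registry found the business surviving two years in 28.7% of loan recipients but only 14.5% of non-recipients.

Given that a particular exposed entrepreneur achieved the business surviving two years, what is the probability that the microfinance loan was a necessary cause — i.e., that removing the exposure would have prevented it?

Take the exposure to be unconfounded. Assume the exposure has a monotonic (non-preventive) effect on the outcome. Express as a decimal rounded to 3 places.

PN ≈ 0.495

p₁ = 0.287, p₀ = 0.145.
Under exogeneity and monotonicity, PN = (p₁ − p₀) / p₁.
PN = (0.287 − 0.145) / 0.287 = 0.142 / 0.287 ≈ 0.4948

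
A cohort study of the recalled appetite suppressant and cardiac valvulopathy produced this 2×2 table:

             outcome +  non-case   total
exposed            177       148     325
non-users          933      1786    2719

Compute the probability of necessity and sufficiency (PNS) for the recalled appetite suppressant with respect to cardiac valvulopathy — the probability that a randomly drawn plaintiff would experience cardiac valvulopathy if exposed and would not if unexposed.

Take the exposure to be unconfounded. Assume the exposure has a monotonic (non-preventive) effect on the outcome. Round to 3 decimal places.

PNS ≈ 0.201

p₁ = P(outcome | exposed) = 177/325 = 0.54462
p₀ = P(outcome | unexposed) = 933/2719 = 0.34314
Under exogeneity and monotonicity, PNS = p₁ − p₀.
PNS = 0.54462 − 0.34314 = 0.20147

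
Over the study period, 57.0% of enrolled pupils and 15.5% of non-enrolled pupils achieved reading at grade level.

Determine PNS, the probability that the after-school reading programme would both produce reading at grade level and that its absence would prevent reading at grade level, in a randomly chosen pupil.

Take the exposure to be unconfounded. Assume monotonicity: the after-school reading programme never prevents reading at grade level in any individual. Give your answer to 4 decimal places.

PNS ≈ 0.4150

p₁ = 0.57, p₀ = 0.155.
Under exogeneity and monotonicity, PNS = p₁ − p₀.
PNS = 0.57 − 0.155 = 0.415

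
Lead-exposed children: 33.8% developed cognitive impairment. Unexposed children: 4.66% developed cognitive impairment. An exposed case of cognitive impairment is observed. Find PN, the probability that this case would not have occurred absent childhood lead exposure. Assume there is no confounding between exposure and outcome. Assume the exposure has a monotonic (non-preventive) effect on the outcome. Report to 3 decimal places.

p₁ = 0.338, p₀ = 0.0466.
Under exogeneity and monotonicity, PN = (p₁ − p₀) / p₁.
PN = (0.338 − 0.0466) / 0.338 = 0.2914 / 0.338 ≈ 0.8621

PN ≈ 0.862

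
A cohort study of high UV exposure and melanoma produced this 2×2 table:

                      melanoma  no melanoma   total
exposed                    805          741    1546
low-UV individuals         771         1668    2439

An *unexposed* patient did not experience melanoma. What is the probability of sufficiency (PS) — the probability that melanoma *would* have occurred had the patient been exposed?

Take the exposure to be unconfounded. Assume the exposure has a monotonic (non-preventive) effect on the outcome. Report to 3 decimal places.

PS ≈ 0.299

p₁ = P(outcome | exposed) = 805/1546 = 0.5207
p₀ = P(outcome | unexposed) = 771/2439 = 0.31611
Under exogeneity and monotonicity, PS = (p₁ − p₀) / (1 − p₀).
PS = (0.5207 − 0.31611) / (1 − 0.31611) = 0.20459 / 0.68389 ≈ 0.2992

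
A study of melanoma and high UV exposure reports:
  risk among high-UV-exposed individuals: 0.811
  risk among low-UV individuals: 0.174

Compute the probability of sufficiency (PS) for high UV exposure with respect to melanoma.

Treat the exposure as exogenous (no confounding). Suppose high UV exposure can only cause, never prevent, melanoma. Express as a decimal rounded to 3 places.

PS ≈ 0.771

Let p₁ = 0.811, p₀ = 0.174.
Under exogeneity and monotonicity, PS = (p₁ − p₀) / (1 − p₀).
PS = (0.811 − 0.174) / (1 − 0.174) = 0.637 / 0.826 ≈ 0.7712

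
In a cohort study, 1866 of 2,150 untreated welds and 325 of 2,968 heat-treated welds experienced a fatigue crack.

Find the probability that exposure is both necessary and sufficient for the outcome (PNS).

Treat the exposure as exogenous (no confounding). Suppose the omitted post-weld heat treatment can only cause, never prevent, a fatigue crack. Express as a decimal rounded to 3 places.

p₁ = P(outcome | exposed) = 1866/2150 = 0.86791
p₀ = P(outcome | unexposed) = 325/2968 = 0.1095
Under exogeneity and monotonicity, PNS = p₁ − p₀.
PNS = 0.86791 − 0.1095 = 0.75841

PNS ≈ 0.758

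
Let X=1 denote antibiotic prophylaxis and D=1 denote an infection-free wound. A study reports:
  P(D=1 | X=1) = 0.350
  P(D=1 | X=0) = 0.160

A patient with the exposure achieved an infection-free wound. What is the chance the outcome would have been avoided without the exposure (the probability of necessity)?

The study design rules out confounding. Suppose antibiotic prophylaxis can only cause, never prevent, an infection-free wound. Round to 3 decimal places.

Let p₁ = 0.35, p₀ = 0.16.
Under exogeneity and monotonicity, PN = (p₁ − p₀) / p₁.
PN = (0.35 − 0.16) / 0.35 = 0.19 / 0.35 ≈ 0.5429

PN ≈ 0.543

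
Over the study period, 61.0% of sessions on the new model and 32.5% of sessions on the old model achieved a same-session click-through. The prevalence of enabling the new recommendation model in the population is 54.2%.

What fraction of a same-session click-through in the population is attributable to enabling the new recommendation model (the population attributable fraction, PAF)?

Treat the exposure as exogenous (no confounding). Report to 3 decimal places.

p₁ = 0.61, p₀ = 0.325.
Overall risk P(Y=1) = π·p₁ + (1−π)·p₀ = 0.542×0.61 + 0.458×0.325 = 0.47947.
Under exogeneity, PAF = [P(Y=1) − p₀] / P(Y=1).
PAF = (0.47947 − 0.325) / 0.47947 ≈ 0.3222

PAF ≈ 0.322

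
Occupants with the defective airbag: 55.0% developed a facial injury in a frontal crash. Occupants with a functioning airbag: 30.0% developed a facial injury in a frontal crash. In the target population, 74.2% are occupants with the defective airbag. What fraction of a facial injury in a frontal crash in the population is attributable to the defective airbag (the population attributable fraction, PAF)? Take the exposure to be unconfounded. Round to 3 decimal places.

p₁ = 0.55, p₀ = 0.3.
Overall risk P(Y=1) = π·p₁ + (1−π)·p₀ = 0.742×0.55 + 0.258×0.3 = 0.4855.
Under exogeneity, PAF = [P(Y=1) − p₀] / P(Y=1).
PAF = (0.4855 − 0.3) / 0.4855 ≈ 0.3821

PAF ≈ 0.382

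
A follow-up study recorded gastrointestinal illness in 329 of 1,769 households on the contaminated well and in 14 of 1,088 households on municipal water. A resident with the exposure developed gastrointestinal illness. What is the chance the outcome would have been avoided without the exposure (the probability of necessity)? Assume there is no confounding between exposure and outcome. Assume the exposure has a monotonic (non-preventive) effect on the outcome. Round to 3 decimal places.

p₁ = P(outcome | exposed) = 329/1769 = 0.18598
p₀ = P(outcome | unexposed) = 14/1088 = 0.012868
Under exogeneity and monotonicity, PN = (p₁ − p₀) / p₁.
PN = (0.18598 − 0.012868) / 0.18598 = 0.17311 / 0.18598 ≈ 0.9308

PN ≈ 0.931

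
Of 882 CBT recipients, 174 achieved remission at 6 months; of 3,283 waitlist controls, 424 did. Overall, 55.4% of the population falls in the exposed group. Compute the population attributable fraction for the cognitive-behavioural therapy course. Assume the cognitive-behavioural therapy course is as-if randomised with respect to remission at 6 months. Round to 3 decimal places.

PAF ≈ 0.226

p₁ = P(outcome | exposed) = 174/882 = 0.19728
p₀ = P(outcome | unexposed) = 424/3283 = 0.12915
Overall risk P(Y=1) = π·p₁ + (1−π)·p₀ = 0.554×0.19728 + 0.446×0.12915 = 0.16689.
Under exogeneity, PAF = [P(Y=1) − p₀] / P(Y=1).
PAF = (0.16689 − 0.12915) / 0.16689 ≈ 0.2262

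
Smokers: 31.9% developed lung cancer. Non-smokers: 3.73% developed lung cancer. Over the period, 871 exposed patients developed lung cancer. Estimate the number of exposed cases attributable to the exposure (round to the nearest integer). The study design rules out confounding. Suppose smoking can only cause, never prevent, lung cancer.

about 769 cases

p₁ = 0.319, p₀ = 0.0373.
PN = (p₁ − p₀)/p₁ = (0.319 − 0.0373) / 0.319 ≈ 0.88307.
Attributable cases ≈ PN × (exposed cases) = 0.88307 × 871 ≈ 769.16.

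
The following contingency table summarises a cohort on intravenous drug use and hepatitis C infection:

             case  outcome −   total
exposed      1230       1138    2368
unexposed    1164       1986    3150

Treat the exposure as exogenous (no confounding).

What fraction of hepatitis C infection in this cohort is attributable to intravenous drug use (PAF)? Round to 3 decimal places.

p₁ = P(outcome | exposed) = 1230/2368 = 0.51943
p₀ = P(outcome | unexposed) = 1164/3150 = 0.36952
Exposure prevalence π = 2368/5518 = 0.42914; overall risk P(Y=1) = 0.43385.
Under exogeneity, PAF = [P(Y=1) − p₀]/P(Y=1).
PAF = (0.43385 − 0.36952) / 0.43385 ≈ 0.1483

PAF ≈ 0.148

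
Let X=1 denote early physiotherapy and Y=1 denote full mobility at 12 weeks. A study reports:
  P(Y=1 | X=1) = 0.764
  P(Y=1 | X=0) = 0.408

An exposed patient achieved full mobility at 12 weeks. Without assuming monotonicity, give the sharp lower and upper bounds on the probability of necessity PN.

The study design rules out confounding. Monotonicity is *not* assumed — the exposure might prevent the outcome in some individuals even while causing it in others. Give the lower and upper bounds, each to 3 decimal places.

Let p₁ = 0.764, p₀ = 0.408.
Under exogeneity alone the bounds on PN are max{0,(p₁−p₀)/p₁} ≤ PN ≤ min{1,(1−p₀)/p₁}.
  lower = (p₁ − p₀)/p₁ = 0.356 / 0.764 ≈ 0.4660
  upper = min{1, (1 − p₀)/p₁} = 0.592 / 0.764 ≈ 0.7749

0.466 ≤ PN ≤ 0.775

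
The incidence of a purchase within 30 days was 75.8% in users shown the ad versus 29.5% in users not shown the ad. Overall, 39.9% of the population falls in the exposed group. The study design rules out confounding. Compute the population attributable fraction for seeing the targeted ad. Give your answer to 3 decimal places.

p₁ = 0.758, p₀ = 0.295.
Overall risk P(Y=1) = π·p₁ + (1−π)·p₀ = 0.399×0.758 + 0.601×0.295 = 0.47974.
Under exogeneity, PAF = [P(Y=1) − p₀] / P(Y=1).
PAF = (0.47974 − 0.295) / 0.47974 ≈ 0.3851

PAF ≈ 0.385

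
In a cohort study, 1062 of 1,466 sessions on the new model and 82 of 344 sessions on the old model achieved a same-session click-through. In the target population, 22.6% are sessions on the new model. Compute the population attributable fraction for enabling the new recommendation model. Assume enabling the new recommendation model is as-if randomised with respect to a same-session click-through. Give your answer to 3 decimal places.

PAF ≈ 0.315

p₁ = P(outcome | exposed) = 1062/1466 = 0.72442
p₀ = P(outcome | unexposed) = 82/344 = 0.23837
Overall risk P(Y=1) = π·p₁ + (1−π)·p₀ = 0.226×0.72442 + 0.774×0.23837 = 0.34822.
Under exogeneity, PAF = [P(Y=1) − p₀] / P(Y=1).
PAF = (0.34822 − 0.23837) / 0.34822 ≈ 0.3155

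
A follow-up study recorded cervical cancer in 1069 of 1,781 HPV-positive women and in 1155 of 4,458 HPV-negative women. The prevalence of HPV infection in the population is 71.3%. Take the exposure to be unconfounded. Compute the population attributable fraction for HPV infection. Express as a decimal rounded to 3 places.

PAF ≈ 0.484

p₁ = P(outcome | exposed) = 1069/1781 = 0.60022
p₀ = P(outcome | unexposed) = 1155/4458 = 0.25908
Overall risk P(Y=1) = π·p₁ + (1−π)·p₀ = 0.713×0.60022 + 0.287×0.25908 = 0.50232.
Under exogeneity, PAF = [P(Y=1) − p₀] / P(Y=1).
PAF = (0.50232 − 0.25908) / 0.50232 ≈ 0.4842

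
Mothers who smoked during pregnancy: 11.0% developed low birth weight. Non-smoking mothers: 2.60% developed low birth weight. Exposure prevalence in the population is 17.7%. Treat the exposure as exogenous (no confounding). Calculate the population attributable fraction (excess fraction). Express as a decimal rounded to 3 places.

p₁ = 0.11, p₀ = 0.026.
Overall risk P(Y=1) = π·p₁ + (1−π)·p₀ = 0.177×0.11 + 0.823×0.026 = 0.040868.
Under exogeneity, PAF = [P(Y=1) − p₀] / P(Y=1).
PAF = (0.040868 − 0.026) / 0.040868 ≈ 0.3638

PAF ≈ 0.364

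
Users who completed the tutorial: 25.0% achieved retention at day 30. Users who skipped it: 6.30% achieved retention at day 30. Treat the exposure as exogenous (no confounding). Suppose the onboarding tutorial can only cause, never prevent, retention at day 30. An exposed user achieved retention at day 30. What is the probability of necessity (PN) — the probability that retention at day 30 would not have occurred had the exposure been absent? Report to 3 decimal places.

p₁ = 0.25, p₀ = 0.063.
Under exogeneity and monotonicity, PN = (p₁ − p₀) / p₁.
PN = (0.25 − 0.063) / 0.25 = 0.187 / 0.25 ≈ 0.7480

PN ≈ 0.748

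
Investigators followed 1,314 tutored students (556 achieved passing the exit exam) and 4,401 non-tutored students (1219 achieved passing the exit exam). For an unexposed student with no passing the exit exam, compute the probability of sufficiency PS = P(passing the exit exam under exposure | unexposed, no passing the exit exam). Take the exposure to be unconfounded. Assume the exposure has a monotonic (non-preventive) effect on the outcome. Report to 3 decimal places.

p₁ = P(outcome | exposed) = 556/1314 = 0.42314
p₀ = P(outcome | unexposed) = 1219/4401 = 0.27698
Under exogeneity and monotonicity, PS = (p₁ − p₀) / (1 − p₀).
PS = (0.42314 − 0.27698) / (1 − 0.27698) = 0.14615 / 0.72302 ≈ 0.2021

PS ≈ 0.202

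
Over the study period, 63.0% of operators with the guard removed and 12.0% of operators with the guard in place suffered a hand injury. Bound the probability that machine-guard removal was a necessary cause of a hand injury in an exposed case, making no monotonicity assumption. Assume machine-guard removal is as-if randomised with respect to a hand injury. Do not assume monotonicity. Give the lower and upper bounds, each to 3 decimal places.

p₁ = 0.63, p₀ = 0.12.
Under exogeneity alone the bounds on PN are max{0,(p₁−p₀)/p₁} ≤ PN ≤ min{1,(1−p₀)/p₁}.
  lower = (p₁ − p₀)/p₁ = 0.51 / 0.63 ≈ 0.8095
  upper = min{1, (1 − p₀)/p₁} = 0.88 / 0.63 ≈ 1.3968 → capped at 1

0.810 ≤ PN ≤ 1.000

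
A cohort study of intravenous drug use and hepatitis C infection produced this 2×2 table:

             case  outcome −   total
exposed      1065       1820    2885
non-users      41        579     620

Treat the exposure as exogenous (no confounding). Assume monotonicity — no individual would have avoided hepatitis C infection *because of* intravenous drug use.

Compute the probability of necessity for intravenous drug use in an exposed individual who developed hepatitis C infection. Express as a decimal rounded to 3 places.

p₁ = P(outcome | exposed) = 1065/2885 = 0.36915
p₀ = P(outcome | unexposed) = 41/620 = 0.066129
Under exogeneity and monotonicity, PN = (p₁ − p₀) / p₁.
PN = (0.36915 − 0.066129) / 0.36915 = 0.30302 / 0.36915 ≈ 0.8209

PN ≈ 0.821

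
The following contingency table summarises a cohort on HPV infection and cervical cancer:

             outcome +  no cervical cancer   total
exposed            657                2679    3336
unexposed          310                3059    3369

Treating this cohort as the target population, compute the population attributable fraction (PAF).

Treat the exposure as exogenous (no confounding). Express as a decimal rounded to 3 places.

PAF ≈ 0.362

p₁ = P(outcome | exposed) = 657/3336 = 0.19694
p₀ = P(outcome | unexposed) = 310/3369 = 0.092015
Exposure prevalence π = 3336/6705 = 0.49754; overall risk P(Y=1) = 0.14422.
Under exogeneity, PAF = [P(Y=1) − p₀]/P(Y=1).
PAF = (0.14422 − 0.092015) / 0.14422 ≈ 0.3620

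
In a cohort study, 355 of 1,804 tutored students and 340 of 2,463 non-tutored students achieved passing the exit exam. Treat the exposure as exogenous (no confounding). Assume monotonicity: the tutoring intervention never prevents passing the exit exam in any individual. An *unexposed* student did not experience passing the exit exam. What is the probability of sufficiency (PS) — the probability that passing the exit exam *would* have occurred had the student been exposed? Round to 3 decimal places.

PS ≈ 0.068

p₁ = P(outcome | exposed) = 355/1804 = 0.19678
p₀ = P(outcome | unexposed) = 340/2463 = 0.13804
Under exogeneity and monotonicity, PS = (p₁ − p₀) / (1 − p₀).
PS = (0.19678 − 0.13804) / (1 − 0.13804) = 0.058742 / 0.86196 ≈ 0.0681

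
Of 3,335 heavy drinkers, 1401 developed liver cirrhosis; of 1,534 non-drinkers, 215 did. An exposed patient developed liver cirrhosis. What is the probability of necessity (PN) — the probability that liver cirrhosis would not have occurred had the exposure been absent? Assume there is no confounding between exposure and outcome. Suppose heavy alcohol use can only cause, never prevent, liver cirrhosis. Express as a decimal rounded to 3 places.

PN ≈ 0.666

p₁ = P(outcome | exposed) = 1401/3335 = 0.42009
p₀ = P(outcome | unexposed) = 215/1534 = 0.14016
Under exogeneity and monotonicity, PN = (p₁ − p₀) / p₁.
PN = (0.42009 − 0.14016) / 0.42009 = 0.27993 / 0.42009 ≈ 0.6664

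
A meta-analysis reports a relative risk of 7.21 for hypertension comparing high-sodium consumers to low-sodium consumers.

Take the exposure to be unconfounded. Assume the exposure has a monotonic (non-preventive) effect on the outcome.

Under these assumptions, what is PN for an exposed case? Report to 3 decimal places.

Under exogeneity and monotonicity, PN = (RR − 1) / RR = 1 − 1/RR.
PN = (7.21 − 1) / 7.21 = 6.21 / 7.21 ≈ 0.8613

PN ≈ 0.861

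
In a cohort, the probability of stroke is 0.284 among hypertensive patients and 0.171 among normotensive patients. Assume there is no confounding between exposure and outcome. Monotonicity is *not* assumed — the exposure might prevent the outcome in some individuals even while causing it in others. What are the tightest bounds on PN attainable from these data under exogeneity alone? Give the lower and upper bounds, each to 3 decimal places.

Let p₁ = 0.284, p₀ = 0.171.
Under exogeneity alone the bounds on PN are max{0,(p₁−p₀)/p₁} ≤ PN ≤ min{1,(1−p₀)/p₁}.
  lower = (p₁ − p₀)/p₁ = 0.113 / 0.284 ≈ 0.3979
  upper = min{1, (1 − p₀)/p₁} = 0.829 / 0.284 ≈ 2.9190 → capped at 1

0.398 ≤ PN ≤ 1.000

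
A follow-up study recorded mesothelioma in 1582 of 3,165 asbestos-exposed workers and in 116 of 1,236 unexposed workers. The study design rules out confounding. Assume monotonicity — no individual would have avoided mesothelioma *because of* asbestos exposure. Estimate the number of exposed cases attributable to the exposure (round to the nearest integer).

about 1285 cases

p₁ = P(outcome | exposed) = 1582/3165 = 0.49984
p₀ = P(outcome | unexposed) = 116/1236 = 0.093851
PN = (p₁ − p₀)/p₁ = (0.49984 − 0.093851) / 0.49984 ≈ 0.81224.
Attributable cases ≈ PN × (exposed cases) = 0.81224 × 1582 ≈ 1284.96.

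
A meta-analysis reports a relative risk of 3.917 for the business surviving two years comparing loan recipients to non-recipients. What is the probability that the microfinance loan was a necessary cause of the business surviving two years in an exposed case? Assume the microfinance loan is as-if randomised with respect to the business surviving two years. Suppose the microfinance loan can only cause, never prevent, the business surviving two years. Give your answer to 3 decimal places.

PN ≈ 0.745

Under exogeneity and monotonicity, PN = (RR − 1) / RR = 1 − 1/RR.
PN = (3.917 − 1) / 3.917 = 2.917 / 3.917 ≈ 0.7447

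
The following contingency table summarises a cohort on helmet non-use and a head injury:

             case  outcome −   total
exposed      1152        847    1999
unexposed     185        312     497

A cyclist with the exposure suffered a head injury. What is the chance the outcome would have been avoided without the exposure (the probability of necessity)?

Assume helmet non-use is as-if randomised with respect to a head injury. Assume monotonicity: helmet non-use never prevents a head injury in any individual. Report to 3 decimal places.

PN ≈ 0.354

p₁ = P(outcome | exposed) = 1152/1999 = 0.57629
p₀ = P(outcome | unexposed) = 185/497 = 0.37223
Under exogeneity and monotonicity, PN = (p₁ − p₀) / p₁.
PN = (0.57629 − 0.37223) / 0.57629 = 0.20405 / 0.57629 ≈ 0.3541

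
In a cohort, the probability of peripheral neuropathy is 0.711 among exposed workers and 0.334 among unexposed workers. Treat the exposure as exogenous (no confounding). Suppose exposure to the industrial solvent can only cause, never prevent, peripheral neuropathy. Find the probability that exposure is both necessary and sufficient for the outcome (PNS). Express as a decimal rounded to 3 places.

Let p₁ = 0.711, p₀ = 0.334.
Under exogeneity and monotonicity, PNS = p₁ − p₀.
PNS = 0.711 − 0.334 = 0.377

PNS ≈ 0.377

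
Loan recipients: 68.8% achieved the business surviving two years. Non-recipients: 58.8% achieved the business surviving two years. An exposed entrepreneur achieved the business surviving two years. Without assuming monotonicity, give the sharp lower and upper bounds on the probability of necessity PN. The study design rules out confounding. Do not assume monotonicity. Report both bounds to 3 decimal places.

0.145 ≤ PN ≤ 0.599

p₁ = 0.688, p₀ = 0.588.
Under exogeneity alone the bounds on PN are max{0,(p₁−p₀)/p₁} ≤ PN ≤ min{1,(1−p₀)/p₁}.
  lower = (p₁ − p₀)/p₁ = 0.1 / 0.688 ≈ 0.1453
  upper = min{1, (1 − p₀)/p₁} = 0.412 / 0.688 ≈ 0.5988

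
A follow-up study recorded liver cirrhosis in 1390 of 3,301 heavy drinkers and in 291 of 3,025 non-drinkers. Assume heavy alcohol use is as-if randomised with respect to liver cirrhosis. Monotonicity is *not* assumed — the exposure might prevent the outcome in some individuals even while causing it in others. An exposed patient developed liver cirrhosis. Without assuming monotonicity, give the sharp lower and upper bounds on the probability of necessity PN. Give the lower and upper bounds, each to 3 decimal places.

0.772 ≤ PN ≤ 1.000

p₁ = P(outcome | exposed) = 1390/3301 = 0.42108
p₀ = P(outcome | unexposed) = 291/3025 = 0.096198
Under exogeneity alone the bounds on PN are max{0,(p₁−p₀)/p₁} ≤ PN ≤ min{1,(1−p₀)/p₁}.
  lower = (p₁ − p₀)/p₁ = 0.32489 / 0.42108 ≈ 0.7715
  upper = min{1, (1 − p₀)/p₁} = 0.9038 / 0.42108 ≈ 2.1464 → capped at 1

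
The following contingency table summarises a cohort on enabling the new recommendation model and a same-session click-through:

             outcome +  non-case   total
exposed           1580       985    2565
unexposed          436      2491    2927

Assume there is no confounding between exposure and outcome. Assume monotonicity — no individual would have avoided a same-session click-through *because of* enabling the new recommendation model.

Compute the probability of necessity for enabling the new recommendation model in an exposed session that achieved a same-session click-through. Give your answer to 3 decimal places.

PN ≈ 0.758

p₁ = P(outcome | exposed) = 1580/2565 = 0.61598
p₀ = P(outcome | unexposed) = 436/2927 = 0.14896
Under exogeneity and monotonicity, PN = (p₁ − p₀) / p₁.
PN = (0.61598 − 0.14896) / 0.61598 = 0.46703 / 0.61598 ≈ 0.7582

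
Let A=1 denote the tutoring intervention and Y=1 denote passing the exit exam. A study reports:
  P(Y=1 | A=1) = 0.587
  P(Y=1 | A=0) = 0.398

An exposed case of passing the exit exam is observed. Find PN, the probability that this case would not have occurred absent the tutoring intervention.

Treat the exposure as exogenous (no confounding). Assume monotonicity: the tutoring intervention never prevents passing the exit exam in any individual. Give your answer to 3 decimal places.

PN ≈ 0.322

Let p₁ = 0.587, p₀ = 0.398.
Under exogeneity and monotonicity, PN = (p₁ − p₀) / p₁.
PN = (0.587 − 0.398) / 0.587 = 0.189 / 0.587 ≈ 0.3220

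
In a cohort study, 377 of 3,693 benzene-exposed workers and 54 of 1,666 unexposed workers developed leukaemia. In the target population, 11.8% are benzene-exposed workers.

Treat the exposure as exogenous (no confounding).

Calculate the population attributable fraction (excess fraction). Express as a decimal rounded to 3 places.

p₁ = P(outcome | exposed) = 377/3693 = 0.10209
p₀ = P(outcome | unexposed) = 54/1666 = 0.032413
Overall risk P(Y=1) = π·p₁ + (1−π)·p₀ = 0.118×0.10209 + 0.882×0.032413 = 0.040634.
Under exogeneity, PAF = [P(Y=1) − p₀] / P(Y=1).
PAF = (0.040634 − 0.032413) / 0.040634 ≈ 0.2023

PAF ≈ 0.202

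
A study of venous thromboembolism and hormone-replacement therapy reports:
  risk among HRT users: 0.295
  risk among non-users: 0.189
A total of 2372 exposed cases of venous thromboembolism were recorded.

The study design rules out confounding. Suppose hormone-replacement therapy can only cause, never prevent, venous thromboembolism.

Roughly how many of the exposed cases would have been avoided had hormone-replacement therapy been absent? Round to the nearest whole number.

Let p₁ = 0.295, p₀ = 0.189.
PN = (p₁ − p₀)/p₁ = (0.295 − 0.189) / 0.295 ≈ 0.35932.
Attributable cases ≈ PN × (exposed cases) = 0.35932 × 2372 ≈ 852.31.

about 852 cases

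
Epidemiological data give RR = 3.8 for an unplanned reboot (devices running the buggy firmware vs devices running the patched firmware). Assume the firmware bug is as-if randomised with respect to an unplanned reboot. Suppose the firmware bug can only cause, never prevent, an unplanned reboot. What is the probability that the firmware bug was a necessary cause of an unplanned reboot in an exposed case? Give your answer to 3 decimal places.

PN ≈ 0.737

Under exogeneity and monotonicity, PN = (RR − 1) / RR = 1 − 1/RR.
PN = (3.8 − 1) / 3.8 = 2.8 / 3.8 ≈ 0.7368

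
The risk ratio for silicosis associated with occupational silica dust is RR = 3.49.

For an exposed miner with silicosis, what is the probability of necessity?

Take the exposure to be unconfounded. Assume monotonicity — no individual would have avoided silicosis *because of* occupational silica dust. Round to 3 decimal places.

PN ≈ 0.713

Under exogeneity and monotonicity, PN = (RR − 1) / RR = 1 − 1/RR.
PN = (3.49 − 1) / 3.49 = 2.49 / 3.49 ≈ 0.7135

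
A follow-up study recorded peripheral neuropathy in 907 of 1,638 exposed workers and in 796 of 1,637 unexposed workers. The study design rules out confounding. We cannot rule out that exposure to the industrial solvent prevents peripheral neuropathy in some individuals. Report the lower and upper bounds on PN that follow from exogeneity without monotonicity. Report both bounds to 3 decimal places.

p₁ = P(outcome | exposed) = 907/1638 = 0.55372
p₀ = P(outcome | unexposed) = 796/1637 = 0.48626
Under exogeneity alone the bounds on PN are max{0,(p₁−p₀)/p₁} ≤ PN ≤ min{1,(1−p₀)/p₁}.
  lower = (p₁ − p₀)/p₁ = 0.067469 / 0.55372 ≈ 0.1218
  upper = min{1, (1 − p₀)/p₁} = 0.51374 / 0.55372 ≈ 0.9278

0.122 ≤ PN ≤ 0.928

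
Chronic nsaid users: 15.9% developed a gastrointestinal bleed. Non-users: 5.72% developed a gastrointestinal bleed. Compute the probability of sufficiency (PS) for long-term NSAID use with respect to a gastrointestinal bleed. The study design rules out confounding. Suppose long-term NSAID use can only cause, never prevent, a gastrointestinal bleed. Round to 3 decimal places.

PS ≈ 0.108

p₁ = 0.159, p₀ = 0.0572.
Under exogeneity and monotonicity, PS = (p₁ − p₀) / (1 − p₀).
PS = (0.159 − 0.0572) / (1 − 0.0572) = 0.1018 / 0.9428 ≈ 0.1080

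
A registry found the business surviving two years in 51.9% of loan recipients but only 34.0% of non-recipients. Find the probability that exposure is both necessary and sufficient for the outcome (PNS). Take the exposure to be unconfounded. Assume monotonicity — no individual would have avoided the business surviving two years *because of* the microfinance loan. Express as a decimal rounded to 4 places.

p₁ = 0.519, p₀ = 0.34.
Under exogeneity and monotonicity, PNS = p₁ − p₀.
PNS = 0.519 − 0.34 = 0.179

PNS ≈ 0.1790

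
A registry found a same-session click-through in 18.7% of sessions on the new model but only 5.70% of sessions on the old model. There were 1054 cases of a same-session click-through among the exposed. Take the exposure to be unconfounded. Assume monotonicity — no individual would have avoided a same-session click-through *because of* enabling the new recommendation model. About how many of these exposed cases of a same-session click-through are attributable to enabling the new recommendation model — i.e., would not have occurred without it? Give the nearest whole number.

p₁ = 0.187, p₀ = 0.057.
PN = (p₁ − p₀)/p₁ = (0.187 − 0.057) / 0.187 ≈ 0.69519.
Attributable cases ≈ PN × (exposed cases) = 0.69519 × 1054 ≈ 732.73.

about 733 cases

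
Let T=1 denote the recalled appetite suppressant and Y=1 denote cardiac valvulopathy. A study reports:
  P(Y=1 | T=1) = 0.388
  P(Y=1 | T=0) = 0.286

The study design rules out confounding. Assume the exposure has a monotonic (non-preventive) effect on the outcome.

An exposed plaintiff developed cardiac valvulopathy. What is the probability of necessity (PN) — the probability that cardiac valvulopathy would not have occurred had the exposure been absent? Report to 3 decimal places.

PN ≈ 0.263

Let p₁ = 0.388, p₀ = 0.286.
Under exogeneity and monotonicity, PN = (p₁ − p₀) / p₁.
PN = (0.388 − 0.286) / 0.388 = 0.102 / 0.388 ≈ 0.2629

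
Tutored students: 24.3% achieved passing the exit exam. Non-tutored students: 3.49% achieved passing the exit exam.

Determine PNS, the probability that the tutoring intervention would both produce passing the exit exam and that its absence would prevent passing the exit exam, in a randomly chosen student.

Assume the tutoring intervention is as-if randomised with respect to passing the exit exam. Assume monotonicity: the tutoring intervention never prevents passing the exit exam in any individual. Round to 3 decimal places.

PNS ≈ 0.208

p₁ = 0.243, p₀ = 0.0349.
Under exogeneity and monotonicity, PNS = p₁ − p₀.
PNS = 0.243 − 0.0349 = 0.2081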